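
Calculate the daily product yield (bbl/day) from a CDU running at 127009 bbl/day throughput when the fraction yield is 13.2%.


Crude throughput = 127009 bbl/day
Fraction yield = 13.2%
yield = throughput * fraction / 100
yield = 127009 * 13.2 / 100 = 16765.188

16765.188 bbl/day


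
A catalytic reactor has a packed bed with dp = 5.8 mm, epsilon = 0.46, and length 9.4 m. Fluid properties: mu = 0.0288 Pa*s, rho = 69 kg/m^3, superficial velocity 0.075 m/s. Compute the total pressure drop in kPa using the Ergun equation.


dp = 5.8 mm = 0.0058 m
Viscous term = 150*0.0288*0.075*(1-0.46)^2 / (0.0058^2*0.46^3) = 28853.8
Inertial term = 1.75*69*0.075^2*(1-0.46) / (0.0058*0.46^3) = 649.684
dP/L = 28853.8 + 649.684 = 29503.5 Pa/m
dP = 29503.5 * 9.4 / 1000 = 277.3 kPa

277.3 kPa


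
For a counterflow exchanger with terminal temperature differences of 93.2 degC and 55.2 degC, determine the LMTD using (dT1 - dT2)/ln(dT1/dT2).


LMTD = (dT1 - dT2) / ln(dT1/dT2)
= (93.2 - 55.2) / ln(93.2 / 55.2) = 38 / 0.523785 = 72.55

72.55 degC


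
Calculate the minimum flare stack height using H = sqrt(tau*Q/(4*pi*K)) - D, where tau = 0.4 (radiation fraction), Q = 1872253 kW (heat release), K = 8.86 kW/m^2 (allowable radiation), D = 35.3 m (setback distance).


tau*Q/(4*pi*K) = 0.4 * 1872253 / (4 * pi * 8.86) = 6726.37
sqrt(6726.37) = 82.0144
H = 82.0144 - 35.3 = 46.71

46.71 m


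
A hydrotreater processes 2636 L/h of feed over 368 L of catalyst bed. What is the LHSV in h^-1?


LHSV = volumetric feed rate / catalyst volume
= 2636 L/h / 368 L
= 7.163 h^-1

7.163 h^-1


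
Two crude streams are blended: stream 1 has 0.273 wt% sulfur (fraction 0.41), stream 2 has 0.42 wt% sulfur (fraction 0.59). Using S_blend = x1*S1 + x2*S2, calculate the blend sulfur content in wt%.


Linear sulfur blending: S_blend = x1*S1 + x2*S2
Contribution 1: 0.41 * 0.273 = 0.11193 wt%
Contribution 2: 0.59 * 0.42 = 0.2478 wt%
S_blend = 0.11193 + 0.2478 = 0.35973

0.35973 wt%


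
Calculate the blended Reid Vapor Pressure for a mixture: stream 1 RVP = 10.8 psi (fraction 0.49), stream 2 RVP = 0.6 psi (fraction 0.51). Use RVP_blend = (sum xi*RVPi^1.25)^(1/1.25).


Chevron index: RVP_blend = (sum xi*RVPi^1.25)^(1/1.25)
RVP^1.25 terms: 0.49 * 10.8^1.25 + 0.51 * 0.6^1.25 = 9.86279
RVP_blend = 9.86279^(1/1.25) = 6.240

6.240 psi


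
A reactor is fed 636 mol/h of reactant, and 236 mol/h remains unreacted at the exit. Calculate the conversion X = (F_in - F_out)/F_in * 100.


X = (F_in - F_out) / F_in * 100
Moles reacted = 636 - 236 = 400
X = 400 / 636 * 100
= 0.6289 * 100
= 62.89 %

62.89 %


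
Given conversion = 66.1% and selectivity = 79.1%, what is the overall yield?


Overall yield = conversion (%) * selectivity (%) / 100
Conversion = 66.1%, Selectivity = 79.1%
Y = 66.1 * 79.1 / 100
= 52.2851 %

52.2851 %


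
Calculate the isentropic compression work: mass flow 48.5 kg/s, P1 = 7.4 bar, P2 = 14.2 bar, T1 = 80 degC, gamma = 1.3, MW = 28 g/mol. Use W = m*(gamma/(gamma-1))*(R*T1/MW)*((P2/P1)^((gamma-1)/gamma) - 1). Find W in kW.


Isentropic work: W = m*(gamma/(gamma-1))*(R*T1/MW)*((P2/P1)^((gamma-1)/gamma) - 1)
T1 = 80 + 273.15 = 353.15 K
Pressure ratio = 14.2 / 7.4 = 1.91892
Exponent = (1.3 - 1)/1.3 = 0.230769
(P2/P1)^exp - 1 = 1.91892^0.230769 - 1 = 0.162307
W = 48.5 * 1.3 / 0.3 * 8.314 * 353.15 / 28 * 0.162307 = 3577

3577 kW


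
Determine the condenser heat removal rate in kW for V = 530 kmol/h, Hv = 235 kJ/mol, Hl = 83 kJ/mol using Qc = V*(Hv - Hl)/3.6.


Qc = 530 * (235 - 83) / 3.6 = 530 * 152 / 3.6 = 22380

22380 kW


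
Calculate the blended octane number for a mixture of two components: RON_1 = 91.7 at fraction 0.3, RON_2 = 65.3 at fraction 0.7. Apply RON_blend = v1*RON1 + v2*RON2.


Linear blending: RON_blend = sum(vi * RONi)
Contribution 1: 0.3 * 91.7 = 27.51
Contribution 2: 0.7 * 65.3 = 45.71
RON_blend = 27.51 + 45.71 = 73.22

73.22


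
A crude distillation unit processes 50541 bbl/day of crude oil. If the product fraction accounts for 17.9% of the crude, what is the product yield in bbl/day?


Crude throughput = 50541 bbl/day
Fraction yield = 17.9%
yield = throughput * fraction / 100
yield = 50541 * 17.9 / 100 = 9046.839

9046.839 bbl/day


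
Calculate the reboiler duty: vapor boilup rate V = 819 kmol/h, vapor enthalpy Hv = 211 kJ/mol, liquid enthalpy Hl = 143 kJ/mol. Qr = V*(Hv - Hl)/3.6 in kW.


Qr = 819 * (211 - 143) / 3.6 = 819 * 68 / 3.6 = 15470

15470 kW


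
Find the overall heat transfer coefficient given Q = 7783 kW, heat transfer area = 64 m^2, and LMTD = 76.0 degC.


From Q = U*A*LMTD, U = Q / (A * LMTD)
U = 7783 / (64 * 76.0) = 7783 / 4864 = 1.600

1.600 kW/(m^2*K)


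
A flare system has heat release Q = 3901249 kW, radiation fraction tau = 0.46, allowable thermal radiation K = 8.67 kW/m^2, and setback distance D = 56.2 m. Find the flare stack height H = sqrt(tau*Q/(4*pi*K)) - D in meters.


tau*Q/(4*pi*K) = 0.46 * 3901249 / (4 * pi * 8.67) = 16471.5
sqrt(16471.5) = 128.341
H = 128.341 - 56.2 = 72.14

72.14 m


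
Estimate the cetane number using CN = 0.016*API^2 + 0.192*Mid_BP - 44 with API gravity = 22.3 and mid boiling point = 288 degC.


CN = 0.016 * 22.3^2 + 0.192 * 288 - 44
CN = 7.95664 + 55.296 - 44 = 19.25264

19.25264


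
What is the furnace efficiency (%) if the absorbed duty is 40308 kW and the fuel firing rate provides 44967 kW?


Furnace efficiency = Q_absorbed / Q_fuel * 100
= 40308 / 44967 * 100 = 89.64

89.64 %


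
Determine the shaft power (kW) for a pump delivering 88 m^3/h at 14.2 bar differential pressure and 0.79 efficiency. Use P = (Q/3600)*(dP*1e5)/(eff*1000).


Q = 88 / 3600 = 0.0244444 m^3/s
P = 0.0244444 * (14.2 * 1e5) / 0.79 / 1000 = 43.94

43.94 kW


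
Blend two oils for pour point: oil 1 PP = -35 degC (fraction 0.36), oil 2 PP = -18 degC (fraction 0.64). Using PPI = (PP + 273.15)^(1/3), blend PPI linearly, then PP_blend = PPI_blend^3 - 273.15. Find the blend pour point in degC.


PPI_1 = (-35 + 273.15)^(1/3) = 6.198456
PPI_2 = (-18 + 273.15)^(1/3) = 6.342569
PPI_blend = 0.36 * 6.198456 + 0.64 * 6.342569 = 6.290688
PP_blend = 6.290688^3 - 273.15 = 248.9399 - 273.15 = -24.21

-24.21 degC


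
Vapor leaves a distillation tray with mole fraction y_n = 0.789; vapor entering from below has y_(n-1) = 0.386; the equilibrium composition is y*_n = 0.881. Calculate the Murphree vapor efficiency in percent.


Murphree vapor efficiency: EMV = (y_n - y_(n-1)) / (y*_n - y_(n-1)) * 100
EMV = (0.789 - 0.386) / (0.881 - 0.386) * 100 = 0.403 / 0.495 * 100 = 81.41

81.41 %


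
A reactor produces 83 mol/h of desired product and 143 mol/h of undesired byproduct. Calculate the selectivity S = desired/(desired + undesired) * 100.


Selectivity = desired / (desired + undesired) * 100
Total products = 83 + 143 = 226 mol/h
S = 83 / 226 * 100
= 0.3673 * 100
= 36.73 %

36.73 %


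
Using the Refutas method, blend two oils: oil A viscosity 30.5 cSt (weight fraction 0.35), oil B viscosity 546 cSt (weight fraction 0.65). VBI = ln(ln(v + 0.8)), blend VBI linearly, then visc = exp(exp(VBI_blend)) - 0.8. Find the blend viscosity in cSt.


Refutas method: VBN_i = 14.534*ln(ln(visc_i + 0.8)) + 10.975, blended linearly by mass fraction; since VBN is linear in VBI_i = ln(ln(visc_i + 0.8)) and the fractions sum to 1, blend VBI directly: visc = exp(exp(VBI_blend)) - 0.8
VBI_1 = ln(ln(30.5 + 0.8)) = 1.23652
VBI_2 = ln(ln(546 + 0.8)) = 1.8412
VBI_blend = 0.35 * 1.23652 + 0.65 * 1.8412 = 1.62956
visc_blend = exp(exp(1.62956)) - 0.8 = 163.5

163.5 cSt


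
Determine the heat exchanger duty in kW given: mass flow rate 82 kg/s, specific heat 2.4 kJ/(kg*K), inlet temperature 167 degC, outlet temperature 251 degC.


Q = m_dot * cp * delta_T
delta_T = 251 - 167 = 84 K
Q = 82 * 2.4 * 84
= 196.8 * 84
= 16531.2 kW

16531.2 kW


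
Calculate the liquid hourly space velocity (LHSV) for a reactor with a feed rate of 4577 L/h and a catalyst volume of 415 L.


LHSV = volumetric feed rate / catalyst volume
= 4577 L/h / 415 L
= 11.03 h^-1

11.03 h^-1


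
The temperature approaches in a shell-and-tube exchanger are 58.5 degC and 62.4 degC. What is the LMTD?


LMTD = (dT1 - dT2) / ln(dT1/dT2)
= (58.5 - 62.4) / ln(58.5 / 62.4) = -3.9 / -0.0645385 = 60.43

60.43 degC


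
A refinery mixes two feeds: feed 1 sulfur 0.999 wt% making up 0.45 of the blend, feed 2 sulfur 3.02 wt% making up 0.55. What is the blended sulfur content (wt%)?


Linear sulfur blending: S_blend = x1*S1 + x2*S2
Contribution 1: 0.45 * 0.999 = 0.44955 wt%
Contribution 2: 0.55 * 3.02 = 1.661 wt%
S_blend = 0.44955 + 1.661 = 2.11055

2.11055 wt%


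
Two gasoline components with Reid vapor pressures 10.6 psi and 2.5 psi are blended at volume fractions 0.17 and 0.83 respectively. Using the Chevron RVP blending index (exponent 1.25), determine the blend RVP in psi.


Chevron index: RVP_blend = (sum xi*RVPi^1.25)^(1/1.25)
RVP^1.25 terms: 0.17 * 10.6^1.25 + 0.83 * 2.5^1.25 = 5.86066
RVP_blend = 5.86066^(1/1.25) = 4.115

4.115 psi


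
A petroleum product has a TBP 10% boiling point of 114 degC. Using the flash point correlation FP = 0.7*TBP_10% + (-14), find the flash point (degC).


FP = 0.7 * 114 + (-14) = 65.8

65.8 degC


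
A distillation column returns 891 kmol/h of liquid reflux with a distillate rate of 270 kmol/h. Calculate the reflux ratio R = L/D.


Reflux ratio definition: R = L / D (liquid returned / distillate withdrawn)
L = 891 kmol/h, D = 270 kmol/h
R = 891 / 270 = 3.300

3.300


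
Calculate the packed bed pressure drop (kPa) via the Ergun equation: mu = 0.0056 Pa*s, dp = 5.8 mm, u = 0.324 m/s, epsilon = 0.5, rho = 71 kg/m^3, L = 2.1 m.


dp = 5.8 mm = 0.0058 m
Viscous term = 150*0.0056*0.324*(1-0.5)^2 / (0.0058^2*0.5^3) = 16180.7
Inertial term = 1.75*71*0.324^2*(1-0.5) / (0.0058*0.5^3) = 8995.36
dP/L = 16180.7 + 8995.36 = 25176.1 Pa/m
dP = 25176.1 * 2.1 / 1000 = 52.87 kPa

52.87 kPa


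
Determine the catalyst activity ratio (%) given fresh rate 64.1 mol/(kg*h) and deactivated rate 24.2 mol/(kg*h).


Activity (%) = (rate_used / rate_fresh) * 100
rate_used = 24.2, rate_fresh = 64.1
= (24.2 / 64.1) * 100
= 0.3775 * 100 = 37.75

37.75 %


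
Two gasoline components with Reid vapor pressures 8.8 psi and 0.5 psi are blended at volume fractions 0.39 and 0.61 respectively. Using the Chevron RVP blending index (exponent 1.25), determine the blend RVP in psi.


Chevron index: RVP_blend = (sum xi*RVPi^1.25)^(1/1.25)
RVP^1.25 terms: 0.39 * 8.8^1.25 + 0.61 * 0.5^1.25 = 6.16757
RVP_blend = 6.16757^(1/1.25) = 4.286

4.286 psi


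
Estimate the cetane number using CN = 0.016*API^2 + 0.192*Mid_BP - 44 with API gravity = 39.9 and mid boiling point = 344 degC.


CN = 0.016 * 39.9^2 + 0.192 * 344 - 44
CN = 25.47216 + 66.048 - 44 = 47.52016

47.52016


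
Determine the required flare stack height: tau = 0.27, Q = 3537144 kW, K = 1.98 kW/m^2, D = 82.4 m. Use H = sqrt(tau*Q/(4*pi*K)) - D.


tau*Q/(4*pi*K) = 0.27 * 3537144 / (4 * pi * 1.98) = 38383.2
sqrt(38383.2) = 195.916
H = 195.916 - 82.4 = 113.5

113.5 m


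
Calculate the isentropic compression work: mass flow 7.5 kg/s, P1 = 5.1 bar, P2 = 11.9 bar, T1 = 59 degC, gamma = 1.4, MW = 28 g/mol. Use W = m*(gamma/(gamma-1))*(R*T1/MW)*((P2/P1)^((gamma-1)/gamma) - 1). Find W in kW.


Isentropic work: W = m*(gamma/(gamma-1))*(R*T1/MW)*((P2/P1)^((gamma-1)/gamma) - 1)
T1 = 59 + 273.15 = 332.15 K
Pressure ratio = 11.9 / 5.1 = 2.33333
Exponent = (1.4 - 1)/1.4 = 0.285714
(P2/P1)^exp - 1 = 2.33333^0.285714 - 1 = 0.273902
W = 7.5 * 1.4 / 0.4 * 8.314 * 332.15 / 28 * 0.273902 = 709.1

709.1 kW


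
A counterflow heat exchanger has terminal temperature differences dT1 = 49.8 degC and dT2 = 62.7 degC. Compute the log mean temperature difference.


LMTD = (dT1 - dT2) / ln(dT1/dT2)
= (49.8 - 62.7) / ln(49.8 / 62.7) = -12.9 / -0.230346 = 56.00

56.00 degC


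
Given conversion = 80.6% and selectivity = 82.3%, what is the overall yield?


Overall yield = conversion (%) * selectivity (%) / 100
Conversion = 80.6%, Selectivity = 82.3%
Y = 80.6 * 82.3 / 100
= 66.3338 %

66.3338 %


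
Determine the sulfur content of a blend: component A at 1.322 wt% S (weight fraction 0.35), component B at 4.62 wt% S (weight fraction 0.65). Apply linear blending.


Linear sulfur blending: S_blend = x1*S1 + x2*S2
Contribution 1: 0.35 * 1.322 = 0.4627 wt%
Contribution 2: 0.65 * 4.62 = 3.003 wt%
S_blend = 0.4627 + 3.003 = 3.4657

3.4657 wt%


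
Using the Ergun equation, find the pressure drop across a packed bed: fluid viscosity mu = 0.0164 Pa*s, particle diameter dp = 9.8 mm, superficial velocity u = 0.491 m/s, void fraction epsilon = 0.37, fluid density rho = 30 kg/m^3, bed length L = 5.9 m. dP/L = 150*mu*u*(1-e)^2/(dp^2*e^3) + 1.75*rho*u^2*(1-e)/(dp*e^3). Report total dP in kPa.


dp = 9.8 mm = 0.0098 m
Viscous term = 150*0.0164*0.491*(1-0.37)^2 / (0.0098^2*0.37^3) = 98546.3
Inertial term = 1.75*30*0.491^2*(1-0.37) / (0.0098*0.37^3) = 16063.2
dP/L = 98546.3 + 16063.2 = 114610 Pa/m
dP = 114610 * 5.9 / 1000 = 676.2 kPa

676.2 kPa


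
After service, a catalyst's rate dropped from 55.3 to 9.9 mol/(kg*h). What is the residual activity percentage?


Activity (%) = (rate_used / rate_fresh) * 100
rate_used = 9.9, rate_fresh = 55.3
= (9.9 / 55.3) * 100
= 0.1790 * 100 = 17.90

17.90 %


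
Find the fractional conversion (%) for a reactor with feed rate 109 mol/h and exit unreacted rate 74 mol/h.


X = (F_in - F_out) / F_in * 100
Moles reacted = 109 - 74 = 35
X = 35 / 109 * 100
= 0.3211 * 100
= 32.11 %

32.11 %


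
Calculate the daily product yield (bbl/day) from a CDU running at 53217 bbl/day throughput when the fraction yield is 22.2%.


Crude throughput = 53217 bbl/day
Fraction yield = 22.2%
yield = throughput * fraction / 100
yield = 53217 * 22.2 / 100 = 11814.174

11814.174 bbl/day


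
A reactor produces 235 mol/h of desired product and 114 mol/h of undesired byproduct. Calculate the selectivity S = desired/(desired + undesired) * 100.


Selectivity = desired / (desired + undesired) * 100
Total products = 235 + 114 = 349 mol/h
S = 235 / 349 * 100
= 0.6734 * 100
= 67.34 %

67.34 %


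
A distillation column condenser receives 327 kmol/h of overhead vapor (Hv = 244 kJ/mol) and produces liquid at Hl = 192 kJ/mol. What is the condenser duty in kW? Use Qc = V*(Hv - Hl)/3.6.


Qc = 327 * (244 - 192) / 3.6 = 327 * 52 / 3.6 = 4723

4723 kW


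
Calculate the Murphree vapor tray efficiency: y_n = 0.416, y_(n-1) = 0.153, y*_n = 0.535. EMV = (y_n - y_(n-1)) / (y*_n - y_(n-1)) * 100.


Murphree vapor efficiency: EMV = (y_n - y_(n-1)) / (y*_n - y_(n-1)) * 100
EMV = (0.416 - 0.153) / (0.535 - 0.153) * 100 = 0.263 / 0.382 * 100 = 68.85

68.85 %


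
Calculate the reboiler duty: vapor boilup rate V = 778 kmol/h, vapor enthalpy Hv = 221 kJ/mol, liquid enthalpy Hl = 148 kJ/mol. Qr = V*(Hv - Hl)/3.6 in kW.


Qr = 778 * (221 - 148) / 3.6 = 778 * 73 / 3.6 = 15780

15780 kW


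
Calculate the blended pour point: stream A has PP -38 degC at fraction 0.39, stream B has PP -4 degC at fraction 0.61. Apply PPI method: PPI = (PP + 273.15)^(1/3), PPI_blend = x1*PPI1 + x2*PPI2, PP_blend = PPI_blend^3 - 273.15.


PPI_1 = (-38 + 273.15)^(1/3) = 6.172318
PPI_2 = (-4 + 273.15)^(1/3) = 6.456514
PPI_blend = 0.39 * 6.172318 + 0.61 * 6.456514 = 6.345678
PP_blend = 6.345678^3 - 273.15 = 255.5254 - 273.15 = -17.62

-17.62 degC


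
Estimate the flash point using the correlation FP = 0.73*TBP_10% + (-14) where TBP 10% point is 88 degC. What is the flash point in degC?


FP = 0.73 * 88 + (-14) = 50.24

50.24 degC


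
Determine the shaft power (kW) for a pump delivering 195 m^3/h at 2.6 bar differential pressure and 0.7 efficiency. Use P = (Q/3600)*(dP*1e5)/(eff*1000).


Q = 195 / 3600 = 0.0541667 m^3/s
P = 0.0541667 * (2.6 * 1e5) / 0.7 / 1000 = 20.12

20.12 kW


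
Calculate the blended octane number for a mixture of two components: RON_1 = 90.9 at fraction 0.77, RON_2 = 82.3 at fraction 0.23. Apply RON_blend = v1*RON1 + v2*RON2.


Linear blending: RON_blend = sum(vi * RONi)
Contribution 1: 0.77 * 90.9 = 69.993
Contribution 2: 0.23 * 82.3 = 18.929
RON_blend = 69.993 + 18.929 = 88.922

88.922


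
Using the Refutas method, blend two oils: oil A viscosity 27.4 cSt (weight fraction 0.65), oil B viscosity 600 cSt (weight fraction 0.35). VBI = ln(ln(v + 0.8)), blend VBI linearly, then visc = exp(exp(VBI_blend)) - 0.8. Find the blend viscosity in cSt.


Refutas method: VBN_i = 14.534*ln(ln(visc_i + 0.8)) + 10.975, blended linearly by mass fraction; since VBN is linear in VBI_i = ln(ln(visc_i + 0.8)) and the fractions sum to 1, blend VBI directly: visc = exp(exp(VBI_blend)) - 0.8
VBI_1 = ln(ln(27.4 + 0.8)) = 1.20577
VBI_2 = ln(ln(600 + 0.8)) = 1.85603
VBI_blend = 0.65 * 1.20577 + 0.35 * 1.85603 = 1.43336
visc_blend = exp(exp(1.43336)) - 0.8 = 65.41

65.41 cSt


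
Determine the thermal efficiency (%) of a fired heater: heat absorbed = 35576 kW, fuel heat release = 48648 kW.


Furnace efficiency = Q_absorbed / Q_fuel * 100
= 35576 / 48648 * 100 = 73.13

73.13 %


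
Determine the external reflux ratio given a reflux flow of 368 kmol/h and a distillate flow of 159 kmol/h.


Reflux ratio definition: R = L / D (liquid returned / distillate withdrawn)
L = 368 kmol/h, D = 159 kmol/h
R = 368 / 159 = 2.314

2.314


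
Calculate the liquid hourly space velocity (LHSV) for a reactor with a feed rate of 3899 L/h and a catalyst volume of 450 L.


LHSV = volumetric feed rate / catalyst volume
= 3899 L/h / 450 L
= 8.664 h^-1

8.664 h^-1


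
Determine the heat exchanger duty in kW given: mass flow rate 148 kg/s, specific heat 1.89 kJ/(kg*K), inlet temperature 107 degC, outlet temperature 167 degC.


Q = m_dot * cp * delta_T
delta_T = 167 - 107 = 60 K
Q = 148 * 1.89 * 60
= 279.72 * 60
= 16783.2 kW

16783.2 kW


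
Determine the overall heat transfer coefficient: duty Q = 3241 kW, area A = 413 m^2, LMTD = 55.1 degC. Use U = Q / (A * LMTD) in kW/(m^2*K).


From Q = U*A*LMTD, U = Q / (A * LMTD)
U = 3241 / (413 * 55.1) = 3241 / 22756.3 = 0.1424

0.1424 kW/(m^2*K)


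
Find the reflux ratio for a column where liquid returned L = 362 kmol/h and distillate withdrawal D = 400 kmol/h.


Reflux ratio definition: R = L / D (liquid returned / distillate withdrawn)
L = 362 kmol/h, D = 400 kmol/h
R = 362 / 400 = 0.9050

0.9050


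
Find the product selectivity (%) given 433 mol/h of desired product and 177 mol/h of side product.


Selectivity = desired / (desired + undesired) * 100
Total products = 433 + 177 = 610 mol/h
S = 433 / 610 * 100
= 0.7098 * 100
= 70.98 %

70.98 %


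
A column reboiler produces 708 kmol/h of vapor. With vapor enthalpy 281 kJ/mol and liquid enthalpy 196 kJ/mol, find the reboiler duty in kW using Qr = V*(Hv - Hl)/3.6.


Qr = 708 * (281 - 196) / 3.6 = 708 * 85 / 3.6 = 16720

16720 kW


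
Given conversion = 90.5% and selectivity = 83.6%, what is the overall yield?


Overall yield = conversion (%) * selectivity (%) / 100
Conversion = 90.5%, Selectivity = 83.6%
Y = 90.5 * 83.6 / 100
= 75.658 %

75.658 %


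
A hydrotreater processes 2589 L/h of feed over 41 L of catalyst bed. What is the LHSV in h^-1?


LHSV = volumetric feed rate / catalyst volume
= 2589 L/h / 41 L
= 63.15 h^-1

63.15 h^-1


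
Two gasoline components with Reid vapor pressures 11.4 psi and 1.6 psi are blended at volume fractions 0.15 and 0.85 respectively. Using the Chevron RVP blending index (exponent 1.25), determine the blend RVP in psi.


Chevron index: RVP_blend = (sum xi*RVPi^1.25)^(1/1.25)
RVP^1.25 terms: 0.15 * 11.4^1.25 + 0.85 * 1.6^1.25 = 4.67169
RVP_blend = 4.67169^(1/1.25) = 3.432

3.432 psi


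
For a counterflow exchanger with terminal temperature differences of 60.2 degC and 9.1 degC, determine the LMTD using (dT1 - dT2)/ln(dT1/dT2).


LMTD = (dT1 - dT2) / ln(dT1/dT2)
= (60.2 - 9.1) / ln(60.2 / 9.1) = 51.1 / 1.8894 = 27.05

27.05 degC


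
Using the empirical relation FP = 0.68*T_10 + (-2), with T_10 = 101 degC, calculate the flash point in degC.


FP = 0.68 * 101 + (-2) = 66.68

66.68 degC


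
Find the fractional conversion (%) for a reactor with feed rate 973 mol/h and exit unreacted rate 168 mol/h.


X = (F_in - F_out) / F_in * 100
Moles reacted = 973 - 168 = 805
X = 805 / 973 * 100
= 0.8273 * 100
= 82.73 %

82.73 %


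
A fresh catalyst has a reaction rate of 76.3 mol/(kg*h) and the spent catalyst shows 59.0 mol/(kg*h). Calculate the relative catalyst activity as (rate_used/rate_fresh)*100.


Activity (%) = (rate_used / rate_fresh) * 100
rate_used = 59.0, rate_fresh = 76.3
= (59.0 / 76.3) * 100
= 0.7733 * 100 = 77.33

77.33 %


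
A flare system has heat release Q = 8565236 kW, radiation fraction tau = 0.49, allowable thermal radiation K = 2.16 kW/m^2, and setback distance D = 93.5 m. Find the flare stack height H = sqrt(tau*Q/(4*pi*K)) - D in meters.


tau*Q/(4*pi*K) = 0.49 * 8565236 / (4 * pi * 2.16) = 154622
sqrt(154622) = 393.22
H = 393.22 - 93.5 = 299.7

299.7 m


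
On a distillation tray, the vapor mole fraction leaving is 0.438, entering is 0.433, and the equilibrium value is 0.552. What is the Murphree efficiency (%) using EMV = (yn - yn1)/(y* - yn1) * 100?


Murphree vapor efficiency: EMV = (y_n - y_(n-1)) / (y*_n - y_(n-1)) * 100
EMV = (0.438 - 0.433) / (0.552 - 0.433) * 100 = 0.005 / 0.119 * 100 = 4.202

4.202 %


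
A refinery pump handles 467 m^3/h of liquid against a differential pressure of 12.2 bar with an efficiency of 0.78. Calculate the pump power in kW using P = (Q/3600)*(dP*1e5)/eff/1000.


Q = 467 / 3600 = 0.129722 m^3/s
P = 0.129722 * (12.2 * 1e5) / 0.78 / 1000 = 202.9

202.9 kW


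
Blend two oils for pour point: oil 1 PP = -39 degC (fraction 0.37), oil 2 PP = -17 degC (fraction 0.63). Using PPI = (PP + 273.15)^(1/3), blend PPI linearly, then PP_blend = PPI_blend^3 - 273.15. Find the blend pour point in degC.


PPI_1 = (-39 + 273.15)^(1/3) = 6.163557
PPI_2 = (-17 + 273.15)^(1/3) = 6.350844
PPI_blend = 0.37 * 6.163557 + 0.63 * 6.350844 = 6.281548
PP_blend = 6.281548^3 - 273.15 = 247.8563 - 273.15 = -25.29

-25.29 degC


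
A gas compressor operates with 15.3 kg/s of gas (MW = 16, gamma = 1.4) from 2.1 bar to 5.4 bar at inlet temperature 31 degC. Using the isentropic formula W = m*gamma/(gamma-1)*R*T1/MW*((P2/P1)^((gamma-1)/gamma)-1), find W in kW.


Isentropic work: W = m*(gamma/(gamma-1))*(R*T1/MW)*((P2/P1)^((gamma-1)/gamma) - 1)
T1 = 31 + 273.15 = 304.15 K
Pressure ratio = 5.4 / 2.1 = 2.57143
Exponent = (1.4 - 1)/1.4 = 0.285714
(P2/P1)^exp - 1 = 2.57143^0.285714 - 1 = 0.309763
W = 15.3 * 1.4 / 0.4 * 8.314 * 304.15 / 16 * 0.309763 = 2622

2622 kW


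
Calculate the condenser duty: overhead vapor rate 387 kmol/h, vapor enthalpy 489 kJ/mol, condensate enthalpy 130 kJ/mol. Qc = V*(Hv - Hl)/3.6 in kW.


Qc = 387 * (489 - 130) / 3.6 = 387 * 359 / 3.6 = 38590

38590 kW


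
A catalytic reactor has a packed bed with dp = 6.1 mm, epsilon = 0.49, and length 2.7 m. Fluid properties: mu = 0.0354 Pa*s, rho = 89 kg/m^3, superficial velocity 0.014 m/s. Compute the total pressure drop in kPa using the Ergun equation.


dp = 6.1 mm = 0.0061 m
Viscous term = 150*0.0354*0.014*(1-0.49)^2 / (0.0061^2*0.49^3) = 4416.87
Inertial term = 1.75*89*0.014^2*(1-0.49) / (0.0061*0.49^3) = 21.6938
dP/L = 4416.87 + 21.6938 = 4438.56 Pa/m
dP = 4438.56 * 2.7 / 1000 = 11.98 kPa

11.98 kPa


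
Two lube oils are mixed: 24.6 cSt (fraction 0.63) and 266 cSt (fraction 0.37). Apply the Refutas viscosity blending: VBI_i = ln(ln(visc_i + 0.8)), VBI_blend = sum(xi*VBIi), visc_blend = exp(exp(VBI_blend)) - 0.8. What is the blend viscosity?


Refutas method: VBN_i = 14.534*ln(ln(visc_i + 0.8)) + 10.975, blended linearly by mass fraction; since VBN is linear in VBI_i = ln(ln(visc_i + 0.8)) and the fractions sum to 1, blend VBI directly: visc = exp(exp(VBI_blend)) - 0.8
VBI_1 = ln(ln(24.6 + 0.8)) = 1.17395
VBI_2 = ln(ln(266 + 0.8)) = 1.72035
VBI_blend = 0.63 * 1.17395 + 0.37 * 1.72035 = 1.37612
visc_blend = exp(exp(1.37612)) - 0.8 = 51.63

51.63 cSt


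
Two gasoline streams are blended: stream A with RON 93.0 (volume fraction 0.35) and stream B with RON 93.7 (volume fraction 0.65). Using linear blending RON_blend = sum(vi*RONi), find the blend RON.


Linear blending: RON_blend = sum(vi * RONi)
Contribution 1: 0.35 * 93.0 = 32.55
Contribution 2: 0.65 * 93.7 = 60.905
RON_blend = 32.55 + 60.905 = 93.455

93.455


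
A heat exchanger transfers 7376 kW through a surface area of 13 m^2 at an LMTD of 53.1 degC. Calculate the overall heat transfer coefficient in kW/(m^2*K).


From Q = U*A*LMTD, U = Q / (A * LMTD)
U = 7376 / (13 * 53.1) = 7376 / 690.3 = 10.69

10.69 kW/(m^2*K)


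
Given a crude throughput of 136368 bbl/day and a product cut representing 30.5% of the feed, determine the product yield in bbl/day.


Crude throughput = 136368 bbl/day
Fraction yield = 30.5%
yield = throughput * fraction / 100
yield = 136368 * 30.5 / 100 = 41592.24

41592.24 bbl/day


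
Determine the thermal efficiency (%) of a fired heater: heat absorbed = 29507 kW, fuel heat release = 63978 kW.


Furnace efficiency = Q_absorbed / Q_fuel * 100
= 29507 / 63978 * 100 = 46.12

46.12 %


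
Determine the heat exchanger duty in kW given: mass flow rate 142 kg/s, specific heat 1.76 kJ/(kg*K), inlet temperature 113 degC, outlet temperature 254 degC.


Q = m_dot * cp * delta_T
delta_T = 254 - 113 = 141 K
Q = 142 * 1.76 * 141
= 249.92 * 141
= 35238.72 kW

35238.72 kW


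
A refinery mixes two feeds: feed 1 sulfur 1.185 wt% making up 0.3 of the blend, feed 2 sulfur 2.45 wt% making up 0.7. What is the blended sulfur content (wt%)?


Linear sulfur blending: S_blend = x1*S1 + x2*S2
Contribution 1: 0.3 * 1.185 = 0.3555 wt%
Contribution 2: 0.7 * 2.45 = 1.715 wt%
S_blend = 0.3555 + 1.715 = 2.0705

2.0705 wt%


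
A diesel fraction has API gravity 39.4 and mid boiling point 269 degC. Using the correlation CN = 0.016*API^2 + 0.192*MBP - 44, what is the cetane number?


CN = 0.016 * 39.4^2 + 0.192 * 269 - 44
CN = 24.83776 + 51.648 - 44 = 32.48576

32.48576


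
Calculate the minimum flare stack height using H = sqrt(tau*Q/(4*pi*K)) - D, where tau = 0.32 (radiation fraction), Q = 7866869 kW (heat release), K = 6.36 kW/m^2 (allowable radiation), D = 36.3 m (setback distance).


tau*Q/(4*pi*K) = 0.32 * 7866869 / (4 * pi * 6.36) = 31498.1
sqrt(31498.1) = 177.477
H = 177.477 - 36.3 = 141.2

141.2 m


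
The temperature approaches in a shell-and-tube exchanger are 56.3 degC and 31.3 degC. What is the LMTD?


LMTD = (dT1 - dT2) / ln(dT1/dT2)
= (56.3 - 31.3) / ln(56.3 / 31.3) = 25 / 0.587076 = 42.58

42.58 degC


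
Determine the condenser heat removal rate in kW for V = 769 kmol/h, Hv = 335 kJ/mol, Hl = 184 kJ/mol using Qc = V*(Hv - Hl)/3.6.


Qc = 769 * (335 - 184) / 3.6 = 769 * 151 / 3.6 = 32260

32260 kW


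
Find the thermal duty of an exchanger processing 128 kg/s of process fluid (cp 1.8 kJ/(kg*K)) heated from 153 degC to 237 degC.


Q = m_dot * cp * delta_T
delta_T = 237 - 153 = 84 K
Q = 128 * 1.8 * 84
= 230.4 * 84
= 19353.6 kW

19353.6 kW


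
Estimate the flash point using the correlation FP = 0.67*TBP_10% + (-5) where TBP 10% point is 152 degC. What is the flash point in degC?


FP = 0.67 * 152 + (-5) = 96.84

96.84 degC


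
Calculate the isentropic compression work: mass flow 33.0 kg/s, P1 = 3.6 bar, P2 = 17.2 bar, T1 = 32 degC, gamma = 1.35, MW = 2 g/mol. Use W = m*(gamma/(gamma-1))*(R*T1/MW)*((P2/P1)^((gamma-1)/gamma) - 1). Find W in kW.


Isentropic work: W = m*(gamma/(gamma-1))*(R*T1/MW)*((P2/P1)^((gamma-1)/gamma) - 1)
T1 = 32 + 273.15 = 305.15 K
Pressure ratio = 17.2 / 3.6 = 4.77778
Exponent = (1.35 - 1)/1.35 = 0.259259
(P2/P1)^exp - 1 = 4.77778^0.259259 - 1 = 0.500015
W = 33.0 * 1.35 / 0.35 * 8.314 * 305.15 / 2 * 0.500015 = 80730

80730 kW


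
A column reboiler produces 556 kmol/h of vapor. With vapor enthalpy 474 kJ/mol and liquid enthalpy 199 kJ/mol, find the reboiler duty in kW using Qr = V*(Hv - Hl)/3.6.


Qr = 556 * (474 - 199) / 3.6 = 556 * 275 / 3.6 = 42470

42470 kW


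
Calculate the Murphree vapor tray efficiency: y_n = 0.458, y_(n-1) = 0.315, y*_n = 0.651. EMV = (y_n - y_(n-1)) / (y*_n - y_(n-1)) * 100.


Murphree vapor efficiency: EMV = (y_n - y_(n-1)) / (y*_n - y_(n-1)) * 100
EMV = (0.458 - 0.315) / (0.651 - 0.315) * 100 = 0.143 / 0.336 * 100 = 42.56

42.56 %


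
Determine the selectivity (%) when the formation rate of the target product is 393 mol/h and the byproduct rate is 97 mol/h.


Selectivity = desired / (desired + undesired) * 100
Total products = 393 + 97 = 490 mol/h
S = 393 / 490 * 100
= 0.8020 * 100
= 80.20 %

80.20 %


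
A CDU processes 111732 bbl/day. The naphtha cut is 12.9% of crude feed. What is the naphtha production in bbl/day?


Crude throughput = 111732 bbl/day
Fraction yield = 12.9%
yield = throughput * fraction / 100
yield = 111732 * 12.9 / 100 = 14413.428

14413.428 bbl/day


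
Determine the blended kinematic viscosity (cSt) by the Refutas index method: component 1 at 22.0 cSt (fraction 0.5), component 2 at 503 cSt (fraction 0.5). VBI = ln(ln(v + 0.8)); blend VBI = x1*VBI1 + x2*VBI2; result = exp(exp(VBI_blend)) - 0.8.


Refutas method: VBN_i = 14.534*ln(ln(visc_i + 0.8)) + 10.975, blended linearly by mass fraction; since VBN is linear in VBI_i = ln(ln(visc_i + 0.8)) and the fractions sum to 1, blend VBI directly: visc = exp(exp(VBI_blend)) - 0.8
VBI_1 = ln(ln(22.0 + 0.8)) = 1.14
VBI_2 = ln(ln(503 + 0.8)) = 1.82812
VBI_blend = 0.5 * 1.14 + 0.5 * 1.82812 = 1.48406
visc_blend = exp(exp(1.48406)) - 0.8 = 81.54

81.54 cSt


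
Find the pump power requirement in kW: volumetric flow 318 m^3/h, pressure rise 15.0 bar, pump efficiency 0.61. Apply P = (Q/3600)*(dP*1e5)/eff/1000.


Q = 318 / 3600 = 0.0883333 m^3/s
P = 0.0883333 * (15.0 * 1e5) / 0.61 / 1000 = 217.2

217.2 kW


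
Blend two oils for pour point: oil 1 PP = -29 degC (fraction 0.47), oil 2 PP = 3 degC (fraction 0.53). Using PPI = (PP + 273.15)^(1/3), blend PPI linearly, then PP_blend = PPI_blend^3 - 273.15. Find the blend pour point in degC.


PPI_1 = (-29 + 273.15)^(1/3) = 6.25008
PPI_2 = (3 + 273.15)^(1/3) = 6.512009
PPI_blend = 0.47 * 6.25008 + 0.53 * 6.512009 = 6.388902
PP_blend = 6.388902^3 - 273.15 = 260.7826 - 273.15 = -12.37

-12.37 degC


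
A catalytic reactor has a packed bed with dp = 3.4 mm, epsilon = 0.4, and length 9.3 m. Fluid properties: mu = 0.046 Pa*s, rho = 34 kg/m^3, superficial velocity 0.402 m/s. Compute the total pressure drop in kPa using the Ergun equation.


dp = 3.4 mm = 0.0034 m
Viscous term = 150*0.046*0.402*(1-0.4)^2 / (0.0034^2*0.4^3) = 1349710
Inertial term = 1.75*34*0.402^2*(1-0.4) / (0.0034*0.4^3) = 26513.2
dP/L = 1349710 + 26513.2 = 1376220 Pa/m
dP = 1376220 * 9.3 / 1000 = 12800 kPa

12800 kPa


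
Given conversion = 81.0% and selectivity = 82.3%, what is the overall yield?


Overall yield = conversion (%) * selectivity (%) / 100
Conversion = 81.0%, Selectivity = 82.3%
Y = 81.0 * 82.3 / 100
= 66.663 %

66.663 %


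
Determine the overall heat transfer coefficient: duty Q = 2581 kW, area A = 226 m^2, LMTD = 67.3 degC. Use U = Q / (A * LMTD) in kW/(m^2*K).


From Q = U*A*LMTD, U = Q / (A * LMTD)
U = 2581 / (226 * 67.3) = 2581 / 15209.8 = 0.1697

0.1697 kW/(m^2*K)


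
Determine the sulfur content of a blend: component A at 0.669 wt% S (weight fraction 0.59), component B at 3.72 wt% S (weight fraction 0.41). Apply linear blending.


Linear sulfur blending: S_blend = x1*S1 + x2*S2
Contribution 1: 0.59 * 0.669 = 0.39471 wt%
Contribution 2: 0.41 * 3.72 = 1.5252 wt%
S_blend = 0.39471 + 1.5252 = 1.91991

1.91991 wt%


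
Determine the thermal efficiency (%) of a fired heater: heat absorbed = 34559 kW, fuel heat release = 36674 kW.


Furnace efficiency = Q_absorbed / Q_fuel * 100
= 34559 / 36674 * 100 = 94.23

94.23 %


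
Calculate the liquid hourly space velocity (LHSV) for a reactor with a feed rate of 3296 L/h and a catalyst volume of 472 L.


LHSV = volumetric feed rate / catalyst volume
= 3296 L/h / 472 L
= 6.983 h^-1

6.983 h^-1


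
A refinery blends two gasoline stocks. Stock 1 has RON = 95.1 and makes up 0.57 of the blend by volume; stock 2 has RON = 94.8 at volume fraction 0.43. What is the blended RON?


Linear blending: RON_blend = sum(vi * RONi)
Contribution 1: 0.57 * 95.1 = 54.207
Contribution 2: 0.43 * 94.8 = 40.764
RON_blend = 54.207 + 40.764 = 94.971

94.971


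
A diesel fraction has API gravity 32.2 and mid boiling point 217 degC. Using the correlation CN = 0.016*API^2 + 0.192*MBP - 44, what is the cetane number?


CN = 0.016 * 32.2^2 + 0.192 * 217 - 44
CN = 16.58944 + 41.664 - 44 = 14.25344

14.25344


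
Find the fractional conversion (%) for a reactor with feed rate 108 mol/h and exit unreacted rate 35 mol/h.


X = (F_in - F_out) / F_in * 100
Moles reacted = 108 - 35 = 73
X = 73 / 108 * 100
= 0.6759 * 100
= 67.59 %

67.59 %


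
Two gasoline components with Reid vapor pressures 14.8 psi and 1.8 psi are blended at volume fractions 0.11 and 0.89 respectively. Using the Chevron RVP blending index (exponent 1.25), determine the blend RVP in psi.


Chevron index: RVP_blend = (sum xi*RVPi^1.25)^(1/1.25)
RVP^1.25 terms: 0.11 * 14.8^1.25 + 0.89 * 1.8^1.25 = 5.04874
RVP_blend = 5.04874^(1/1.25) = 3.652

3.652 psi


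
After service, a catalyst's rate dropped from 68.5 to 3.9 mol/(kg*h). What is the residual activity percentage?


Activity (%) = (rate_used / rate_fresh) * 100
rate_used = 3.9, rate_fresh = 68.5
= (3.9 / 68.5) * 100
= 0.05693 * 100 = 5.693

5.693 %


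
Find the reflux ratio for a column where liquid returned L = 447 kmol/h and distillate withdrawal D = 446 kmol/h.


Reflux ratio definition: R = L / D (liquid returned / distillate withdrawn)
L = 447 kmol/h, D = 446 kmol/h
R = 447 / 446 = 1.002

1.002


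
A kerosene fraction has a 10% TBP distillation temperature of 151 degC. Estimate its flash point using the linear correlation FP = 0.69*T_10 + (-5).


FP = 0.69 * 151 + (-5) = 99.19

99.19 degC


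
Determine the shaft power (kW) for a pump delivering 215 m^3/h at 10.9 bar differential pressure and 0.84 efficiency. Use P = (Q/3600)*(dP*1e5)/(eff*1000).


Q = 215 / 3600 = 0.0597222 m^3/s
P = 0.0597222 * (10.9 * 1e5) / 0.84 / 1000 = 77.50

77.50 kW


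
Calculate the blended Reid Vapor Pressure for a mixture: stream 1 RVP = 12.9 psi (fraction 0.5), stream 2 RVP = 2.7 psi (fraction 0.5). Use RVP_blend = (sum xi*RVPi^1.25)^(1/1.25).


Chevron index: RVP_blend = (sum xi*RVPi^1.25)^(1/1.25)
RVP^1.25 terms: 0.5 * 12.9^1.25 + 0.5 * 2.7^1.25 = 13.9543
RVP_blend = 13.9543^(1/1.25) = 8.237

8.237 psi


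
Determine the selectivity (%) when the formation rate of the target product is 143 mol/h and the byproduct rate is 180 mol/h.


Selectivity = desired / (desired + undesired) * 100
Total products = 143 + 180 = 323 mol/h
S = 143 / 323 * 100
= 0.4427 * 100
= 44.27 %

44.27 %


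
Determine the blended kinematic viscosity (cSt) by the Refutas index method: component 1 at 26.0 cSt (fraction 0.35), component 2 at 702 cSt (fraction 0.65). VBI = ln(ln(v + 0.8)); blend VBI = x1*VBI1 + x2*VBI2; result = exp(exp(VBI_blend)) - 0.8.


Refutas method: VBN_i = 14.534*ln(ln(visc_i + 0.8)) + 10.975, blended linearly by mass fraction; since VBN is linear in VBI_i = ln(ln(visc_i + 0.8)) and the fractions sum to 1, blend VBI directly: visc = exp(exp(VBI_blend)) - 0.8
VBI_1 = ln(ln(26.0 + 0.8)) = 1.1904
VBI_2 = ln(ln(702 + 0.8)) = 1.88024
VBI_blend = 0.35 * 1.1904 + 0.65 * 1.88024 = 1.6388
visc_blend = exp(exp(1.6388)) - 0.8 = 171.5

171.5 cSt


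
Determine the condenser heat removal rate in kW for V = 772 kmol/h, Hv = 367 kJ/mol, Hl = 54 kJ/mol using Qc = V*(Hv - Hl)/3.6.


Qc = 772 * (367 - 54) / 3.6 = 772 * 313 / 3.6 = 67120

67120 kW


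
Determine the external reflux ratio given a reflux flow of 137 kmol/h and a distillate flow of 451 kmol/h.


Reflux ratio definition: R = L / D (liquid returned / distillate withdrawn)
L = 137 kmol/h, D = 451 kmol/h
R = 137 / 451 = 0.3038

0.3038


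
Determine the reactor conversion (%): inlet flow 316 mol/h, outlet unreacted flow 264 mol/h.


X = (F_in - F_out) / F_in * 100
Moles reacted = 316 - 264 = 52
X = 52 / 316 * 100
= 0.1646 * 100
= 16.46 %

16.46 %


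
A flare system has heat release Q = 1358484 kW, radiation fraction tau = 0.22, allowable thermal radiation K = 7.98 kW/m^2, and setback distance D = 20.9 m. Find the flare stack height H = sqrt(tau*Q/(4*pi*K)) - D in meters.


tau*Q/(4*pi*K) = 0.22 * 1358484 / (4 * pi * 7.98) = 2980.33
sqrt(2980.33) = 54.5924
H = 54.5924 - 20.9 = 33.69

33.69 m


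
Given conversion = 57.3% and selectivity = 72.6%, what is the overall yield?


Overall yield = conversion (%) * selectivity (%) / 100
Conversion = 57.3%, Selectivity = 72.6%
Y = 57.3 * 72.6 / 100
= 41.5998 %

41.5998 %


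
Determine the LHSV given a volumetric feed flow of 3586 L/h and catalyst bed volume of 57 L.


LHSV = volumetric feed rate / catalyst volume
= 3586 L/h / 57 L
= 62.91 h^-1

62.91 h^-1


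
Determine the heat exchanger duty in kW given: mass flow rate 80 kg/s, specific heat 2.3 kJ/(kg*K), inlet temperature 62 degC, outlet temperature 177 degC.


Q = m_dot * cp * delta_T
delta_T = 177 - 62 = 115 K
Q = 80 * 2.3 * 115
= 184 * 115
= 21160 kW

21160 kW


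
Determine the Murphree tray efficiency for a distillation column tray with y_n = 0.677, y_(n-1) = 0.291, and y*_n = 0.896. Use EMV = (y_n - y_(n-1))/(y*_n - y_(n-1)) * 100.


Murphree vapor efficiency: EMV = (y_n - y_(n-1)) / (y*_n - y_(n-1)) * 100
EMV = (0.677 - 0.291) / (0.896 - 0.291) * 100 = 0.386 / 0.605 * 100 = 63.80

63.80 %


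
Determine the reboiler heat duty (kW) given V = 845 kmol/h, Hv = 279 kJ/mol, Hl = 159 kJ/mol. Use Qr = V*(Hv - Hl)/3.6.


Qr = 845 * (279 - 159) / 3.6 = 845 * 120 / 3.6 = 28170

28170 kW


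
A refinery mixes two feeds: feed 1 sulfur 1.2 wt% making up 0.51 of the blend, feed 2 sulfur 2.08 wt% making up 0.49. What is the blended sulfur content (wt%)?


Linear sulfur blending: S_blend = x1*S1 + x2*S2
Contribution 1: 0.51 * 1.2 = 0.612 wt%
Contribution 2: 0.49 * 2.08 = 1.0192 wt%
S_blend = 0.612 + 1.0192 = 1.6312

1.6312 wt%


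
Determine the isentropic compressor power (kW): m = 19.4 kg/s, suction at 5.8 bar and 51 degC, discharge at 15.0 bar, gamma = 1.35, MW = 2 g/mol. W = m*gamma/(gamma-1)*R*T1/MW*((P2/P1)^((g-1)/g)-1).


Isentropic work: W = m*(gamma/(gamma-1))*(R*T1/MW)*((P2/P1)^((gamma-1)/gamma) - 1)
T1 = 51 + 273.15 = 324.15 K
Pressure ratio = 15.0 / 5.8 = 2.58621
Exponent = (1.35 - 1)/1.35 = 0.259259
(P2/P1)^exp - 1 = 2.58621^0.259259 - 1 = 0.279342
W = 19.4 * 1.35 / 0.35 * 8.314 * 324.15 / 2 * 0.279342 = 28170

28170 kW


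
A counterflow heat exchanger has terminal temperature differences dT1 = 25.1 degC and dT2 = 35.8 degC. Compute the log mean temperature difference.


LMTD = (dT1 - dT2) / ln(dT1/dT2)
= (25.1 - 35.8) / ln(25.1 / 35.8) = -10.7 / -0.35508 = 30.13

30.13 degC


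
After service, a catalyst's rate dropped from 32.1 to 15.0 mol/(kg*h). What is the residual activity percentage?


Activity (%) = (rate_used / rate_fresh) * 100
rate_used = 15.0, rate_fresh = 32.1
= (15.0 / 32.1) * 100
= 0.4673 * 100 = 46.73

46.73 %


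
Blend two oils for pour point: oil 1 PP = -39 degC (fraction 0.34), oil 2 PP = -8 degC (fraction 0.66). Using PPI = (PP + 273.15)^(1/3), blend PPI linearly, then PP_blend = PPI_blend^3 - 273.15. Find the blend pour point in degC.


PPI_1 = (-39 + 273.15)^(1/3) = 6.163557
PPI_2 = (-8 + 273.15)^(1/3) = 6.42437
PPI_blend = 0.34 * 6.163557 + 0.66 * 6.42437 = 6.335694
PP_blend = 6.335694^3 - 273.15 = 254.3212 - 273.15 = -18.83

-18.83 degC


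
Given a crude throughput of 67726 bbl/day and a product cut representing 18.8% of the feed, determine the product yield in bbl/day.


Crude throughput = 67726 bbl/day
Fraction yield = 18.8%
yield = throughput * fraction / 100
yield = 67726 * 18.8 / 100 = 12732.488

12732.488 bbl/day
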